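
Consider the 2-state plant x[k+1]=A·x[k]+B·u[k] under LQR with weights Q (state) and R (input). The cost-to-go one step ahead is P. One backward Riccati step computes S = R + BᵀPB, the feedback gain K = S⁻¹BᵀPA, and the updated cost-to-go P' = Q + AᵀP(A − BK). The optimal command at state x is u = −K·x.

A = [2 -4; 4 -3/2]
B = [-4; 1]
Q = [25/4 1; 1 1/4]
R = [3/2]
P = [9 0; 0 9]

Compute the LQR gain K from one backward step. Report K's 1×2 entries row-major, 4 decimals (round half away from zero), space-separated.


BᵀP = [-36.0000 9.0000]
S = R + BᵀPB = [3/2] + [153.0000] = [154.5000]
BᵀPA = [-36.0000 130.5000]
K = S⁻¹·BᵀPA = [-0.2330 0.8447]
A−BK = [1.0680 -0.6214; 4.2330 -2.3447]
AᵀP(A−BK) = [171.6117 -95.5922; -95.5922 54.0218]
P' = Q + AᵀP(A−BK) = [177.8617 -94.5922; -94.5922 54.2718]
tr(P') = 232.1335

-0.2330 0.8447


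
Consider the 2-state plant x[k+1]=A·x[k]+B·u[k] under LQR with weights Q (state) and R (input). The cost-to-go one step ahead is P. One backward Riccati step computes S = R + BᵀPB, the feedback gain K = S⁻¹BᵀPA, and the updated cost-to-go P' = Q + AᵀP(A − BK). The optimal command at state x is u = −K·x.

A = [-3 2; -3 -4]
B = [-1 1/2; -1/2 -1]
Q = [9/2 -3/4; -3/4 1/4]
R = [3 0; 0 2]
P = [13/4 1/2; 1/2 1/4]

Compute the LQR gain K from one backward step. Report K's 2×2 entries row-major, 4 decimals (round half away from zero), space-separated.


BᵀP = [-3.5000 -0.6250; 1.1250 0.0000]
S = R + BᵀPB = [3 0; 0 2] + [3.8125 -1.1250; -1.1250 0.5625] = [6.8125 -1.1250; -1.1250 2.5625]
BᵀPA = [12.3750 -4.5000; -3.3750 2.2500]
K = S⁻¹·BᵀPA = [1.7240 -0.5559; -0.5602 0.6340]
A−BK = [-0.9959 1.1271; -2.6982 -3.6439]
AᵀP(A−BK) = [17.2748 -4.4815; -4.4815 5.0721]
P' = Q + AᵀP(A−BK) = [21.7748 -5.2315; -5.2315 5.3221]
tr(P') = 27.0969

1.7240 -0.5559 -0.5602 0.6340


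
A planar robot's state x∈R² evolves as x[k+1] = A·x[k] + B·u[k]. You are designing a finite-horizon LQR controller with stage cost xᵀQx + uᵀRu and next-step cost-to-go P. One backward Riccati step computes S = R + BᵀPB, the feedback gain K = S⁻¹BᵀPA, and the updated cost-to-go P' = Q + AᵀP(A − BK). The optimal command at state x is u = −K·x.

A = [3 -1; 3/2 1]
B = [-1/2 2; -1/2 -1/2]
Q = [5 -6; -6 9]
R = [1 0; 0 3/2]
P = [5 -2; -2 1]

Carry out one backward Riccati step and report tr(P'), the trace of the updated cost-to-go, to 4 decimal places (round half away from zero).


16.9833

BᵀP = [-1.5000 0.5000; 11.0000 -4.5000]
S = R + BᵀPB = [1 0; 0 3/2] + [0.5000 -3.2500; -3.2500 24.2500] = [1.5000 -3.2500; -3.2500 25.7500]
BᵀPA = [-3.7500 2.0000; 26.2500 -15.5000]
K = S⁻¹·BᵀPA = [-0.4009 0.0401; 0.9688 -0.5969]
A−BK = [0.8619 0.2138; 1.7840 0.7216]
AᵀP(A−BK) = [2.3151 -0.6815; -0.6815 0.6682]
P' = Q + AᵀP(A−BK) = [7.3151 -6.6815; -6.6815 9.6682]
tr(P') = 16.9833


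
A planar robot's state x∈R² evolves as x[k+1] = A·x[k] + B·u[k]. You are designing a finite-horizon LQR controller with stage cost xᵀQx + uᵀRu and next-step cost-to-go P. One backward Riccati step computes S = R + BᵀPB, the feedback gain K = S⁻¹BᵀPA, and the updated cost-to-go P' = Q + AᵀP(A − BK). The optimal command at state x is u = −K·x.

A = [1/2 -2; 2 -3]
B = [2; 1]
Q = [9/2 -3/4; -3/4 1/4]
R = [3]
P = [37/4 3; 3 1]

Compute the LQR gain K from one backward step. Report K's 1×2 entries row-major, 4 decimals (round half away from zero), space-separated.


BᵀP = [21.5000 7.0000]
S = R + BᵀPB = [3] + [50.0000] = [53.0000]
BᵀPA = [24.7500 -64.0000]
K = S⁻¹·BᵀPA = [0.4670 -1.2075]
A−BK = [-0.4340 0.4151; 1.5330 -1.7925]
AᵀP(A−BK) = [0.7547 -1.8632; -1.8632 4.7170]
P' = Q + AᵀP(A−BK) = [5.2547 -2.6132; -2.6132 4.9670]
tr(P') = 10.2217

0.4670 -1.2075


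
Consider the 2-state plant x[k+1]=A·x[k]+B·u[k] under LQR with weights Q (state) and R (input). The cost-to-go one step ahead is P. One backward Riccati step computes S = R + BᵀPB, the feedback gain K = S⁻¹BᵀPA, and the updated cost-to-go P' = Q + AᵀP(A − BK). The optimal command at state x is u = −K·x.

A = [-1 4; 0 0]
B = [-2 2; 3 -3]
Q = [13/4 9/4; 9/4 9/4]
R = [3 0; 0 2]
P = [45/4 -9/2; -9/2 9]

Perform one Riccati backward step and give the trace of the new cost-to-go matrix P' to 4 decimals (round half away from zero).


75.1606

BᵀP = [-36.0000 36.0000; 36.0000 -36.0000]
S = R + BᵀPB = [3 0; 0 2] + [180.0000 -180.0000; -180.0000 180.0000] = [183.0000 -180.0000; -180.0000 182.0000]
BᵀPA = [36.0000 -144.0000; -36.0000 144.0000]
K = S⁻¹·BᵀPA = [0.0795 -0.3179; -0.1192 0.4768]
A−BK = [-0.6026 2.4106; -0.5960 2.3841]
AᵀP(A−BK) = [4.0977 -16.3907; -16.3907 65.5629]
P' = Q + AᵀP(A−BK) = [7.3477 -14.1407; -14.1407 67.8129]
tr(P') = 75.1606


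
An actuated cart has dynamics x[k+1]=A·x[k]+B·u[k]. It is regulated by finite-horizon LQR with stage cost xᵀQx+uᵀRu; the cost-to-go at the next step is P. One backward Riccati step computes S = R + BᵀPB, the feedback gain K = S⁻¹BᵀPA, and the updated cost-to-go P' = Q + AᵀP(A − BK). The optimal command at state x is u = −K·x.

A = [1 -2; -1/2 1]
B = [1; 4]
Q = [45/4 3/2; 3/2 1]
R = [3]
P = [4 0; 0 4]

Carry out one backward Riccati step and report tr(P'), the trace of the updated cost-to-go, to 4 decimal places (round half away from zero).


36.1232

BᵀP = [4.0000 16.0000]
S = R + BᵀPB = [3] + [68.0000] = [71.0000]
BᵀPA = [-4.0000 8.0000]
K = S⁻¹·BᵀPA = [-0.0563 0.1127]
A−BK = [1.0563 -2.1127; -0.2746 0.5493]
AᵀP(A−BK) = [4.7746 -9.5493; -9.5493 19.0986]
P' = Q + AᵀP(A−BK) = [16.0246 -8.0493; -8.0493 20.0986]
tr(P') = 36.1232


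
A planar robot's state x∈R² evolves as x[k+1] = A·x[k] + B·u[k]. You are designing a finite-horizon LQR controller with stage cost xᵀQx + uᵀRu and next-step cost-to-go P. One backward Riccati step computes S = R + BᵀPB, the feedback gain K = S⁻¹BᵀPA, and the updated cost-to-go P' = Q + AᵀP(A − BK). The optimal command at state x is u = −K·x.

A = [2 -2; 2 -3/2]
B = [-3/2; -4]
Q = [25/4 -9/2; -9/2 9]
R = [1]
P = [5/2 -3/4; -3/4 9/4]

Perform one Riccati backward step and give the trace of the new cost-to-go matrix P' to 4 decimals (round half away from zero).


24.6925

BᵀP = [-0.7500 -7.8750]
S = R + BᵀPB = [1] + [32.6250] = [33.6250]
BᵀPA = [-17.2500 13.3125]
K = S⁻¹·BᵀPA = [-0.5130 0.3959]
A−BK = [1.2305 -1.4061; -0.0520 0.0836]
AᵀP(A−BK) = [4.1506 -4.6705; -4.6705 5.2919]
P' = Q + AᵀP(A−BK) = [10.4006 -9.1705; -9.1705 14.2919]
tr(P') = 24.6925


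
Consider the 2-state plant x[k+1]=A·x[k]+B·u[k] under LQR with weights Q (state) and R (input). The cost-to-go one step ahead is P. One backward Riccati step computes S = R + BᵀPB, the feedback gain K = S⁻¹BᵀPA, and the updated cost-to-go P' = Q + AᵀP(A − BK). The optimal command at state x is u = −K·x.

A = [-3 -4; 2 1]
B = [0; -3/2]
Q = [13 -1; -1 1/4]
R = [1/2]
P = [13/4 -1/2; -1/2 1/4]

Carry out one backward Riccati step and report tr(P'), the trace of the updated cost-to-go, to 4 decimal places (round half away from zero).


86.5588

BᵀP = [0.7500 -0.3750]
S = R + BᵀPB = [1/2] + [0.5625] = [1.0625]
BᵀPA = [-3.0000 -3.3750]
K = S⁻¹·BᵀPA = [-2.8235 -3.1765]
A−BK = [-3.0000 -4.0000; -2.2353 -3.7647]
AᵀP(A−BK) = [27.7794 35.4706; 35.4706 45.5294]
P' = Q + AᵀP(A−BK) = [40.7794 34.4706; 34.4706 45.7794]
tr(P') = 86.5588


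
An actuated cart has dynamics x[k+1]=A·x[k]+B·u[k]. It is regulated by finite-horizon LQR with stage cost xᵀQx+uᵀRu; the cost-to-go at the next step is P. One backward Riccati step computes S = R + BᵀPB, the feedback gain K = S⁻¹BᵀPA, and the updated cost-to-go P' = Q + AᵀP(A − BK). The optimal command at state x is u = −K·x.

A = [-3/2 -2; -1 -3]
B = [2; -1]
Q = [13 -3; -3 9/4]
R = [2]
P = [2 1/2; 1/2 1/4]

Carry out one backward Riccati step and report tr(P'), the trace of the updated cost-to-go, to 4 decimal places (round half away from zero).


23.0152

BᵀP = [3.5000 0.7500]
S = R + BᵀPB = [2] + [6.2500] = [8.2500]
BᵀPA = [-6.0000 -9.2500]
K = S⁻¹·BᵀPA = [-0.7273 -1.1212]
A−BK = [-0.0455 0.2424; -1.7273 -4.1212]
AᵀP(A−BK) = [1.8864 3.2727; 3.2727 5.8788]
P' = Q + AᵀP(A−BK) = [14.8864 0.2727; 0.2727 8.1288]
tr(P') = 23.0152


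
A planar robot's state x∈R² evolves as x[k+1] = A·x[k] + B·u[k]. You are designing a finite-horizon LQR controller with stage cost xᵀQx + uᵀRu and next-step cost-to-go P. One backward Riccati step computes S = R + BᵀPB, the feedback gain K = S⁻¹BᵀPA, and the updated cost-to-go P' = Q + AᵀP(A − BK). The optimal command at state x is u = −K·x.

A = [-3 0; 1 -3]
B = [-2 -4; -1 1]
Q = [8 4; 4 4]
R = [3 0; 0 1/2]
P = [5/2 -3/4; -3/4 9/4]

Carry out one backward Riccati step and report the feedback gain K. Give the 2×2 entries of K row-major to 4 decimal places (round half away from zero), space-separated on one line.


-0.0732 1.0976 0.7936 -0.6889

BᵀP = [-4.2500 -0.7500; -10.7500 5.2500]
S = R + BᵀPB = [3 0; 0 1/2] + [9.2500 16.2500; 16.2500 48.2500] = [12.2500 16.2500; 16.2500 48.7500]
BᵀPA = [12.0000 2.2500; 37.5000 -15.7500]
K = S⁻¹·BᵀPA = [-0.0732 1.0976; 0.7936 -0.6889]
A−BK = [0.0281 -0.5606; 0.1332 -1.2135]
AᵀP(A−BK) = [0.3673 -0.8358; -0.8358 6.9298]
P' = Q + AᵀP(A−BK) = [8.3673 3.1642; 3.1642 10.9298]
tr(P') = 19.2971


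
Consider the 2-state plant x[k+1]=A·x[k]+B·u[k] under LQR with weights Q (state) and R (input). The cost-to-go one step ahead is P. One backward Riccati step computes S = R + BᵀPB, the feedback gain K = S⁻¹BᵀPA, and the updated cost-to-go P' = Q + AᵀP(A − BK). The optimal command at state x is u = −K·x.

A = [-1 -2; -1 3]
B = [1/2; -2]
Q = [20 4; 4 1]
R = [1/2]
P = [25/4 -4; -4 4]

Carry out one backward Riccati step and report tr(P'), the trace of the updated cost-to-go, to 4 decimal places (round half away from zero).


27.4508

BᵀP = [11.1250 -10.0000]
S = R + BᵀPB = [1/2] + [25.5625] = [26.0625]
BᵀPA = [-1.1250 -52.2500]
K = S⁻¹·BᵀPA = [-0.0432 -2.0048]
A−BK = [-0.9784 -0.9976; -1.0863 -1.0096]
AᵀP(A−BK) = [2.2014 2.2446; 2.2446 4.2494]
P' = Q + AᵀP(A−BK) = [22.2014 6.2446; 6.2446 5.2494]
tr(P') = 27.4508


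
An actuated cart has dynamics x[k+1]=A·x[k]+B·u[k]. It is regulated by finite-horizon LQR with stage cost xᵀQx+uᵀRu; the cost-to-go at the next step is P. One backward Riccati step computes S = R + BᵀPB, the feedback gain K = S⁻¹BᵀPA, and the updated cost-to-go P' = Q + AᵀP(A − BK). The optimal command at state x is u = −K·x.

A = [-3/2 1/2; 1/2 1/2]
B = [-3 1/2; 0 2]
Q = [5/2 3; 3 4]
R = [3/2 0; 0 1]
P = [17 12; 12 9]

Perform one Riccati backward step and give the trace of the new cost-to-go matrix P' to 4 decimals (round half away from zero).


BᵀP = [-51.0000 -36.0000; 32.5000 24.0000]
S = R + BᵀPB = [3/2 0; 0 1] + [153.0000 -97.5000; -97.5000 64.2500] = [154.5000 -97.5000; -97.5000 65.2500]
BᵀPA = [58.5000 -43.5000; -36.7500 28.2500]
K = S⁻¹·BᵀPA = [0.4070 -0.1461; 0.0450 0.2146]
A−BK = [-0.3014 -0.0457; 0.4100 0.0708]
AᵀP(A−BK) = [0.3420 -0.0651; -0.0651 0.0811]
P' = Q + AᵀP(A−BK) = [2.8420 2.9349; 2.9349 4.0811]
tr(P') = 6.9230

6.9230


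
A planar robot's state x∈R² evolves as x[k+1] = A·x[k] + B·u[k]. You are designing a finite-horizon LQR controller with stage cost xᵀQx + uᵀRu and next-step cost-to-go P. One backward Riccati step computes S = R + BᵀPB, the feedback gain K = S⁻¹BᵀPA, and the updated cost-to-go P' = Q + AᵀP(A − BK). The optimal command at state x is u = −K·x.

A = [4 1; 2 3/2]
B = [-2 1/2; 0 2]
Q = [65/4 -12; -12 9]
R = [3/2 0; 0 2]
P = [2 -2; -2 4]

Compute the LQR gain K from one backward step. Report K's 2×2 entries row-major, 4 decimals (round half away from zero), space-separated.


BᵀP = [-4.0000 4.0000; -3.0000 7.0000]
S = R + BᵀPB = [3/2 0; 0 2] + [8.0000 6.0000; 6.0000 12.5000] = [9.5000 6.0000; 6.0000 14.5000]
BᵀPA = [-8.0000 2.0000; 2.0000 7.5000]
K = S⁻¹·BᵀPA = [-1.2580 -0.1572; 0.6585 0.5823]
A−BK = [1.1548 0.3943; 0.6830 0.3354]
AᵀP(A−BK) = [4.6192 1.5774; 1.5774 0.9472]
P' = Q + AᵀP(A−BK) = [20.8692 -10.4226; -10.4226 9.9472]
tr(P') = 30.8163

-1.2580 -0.1572 0.6585 0.5823


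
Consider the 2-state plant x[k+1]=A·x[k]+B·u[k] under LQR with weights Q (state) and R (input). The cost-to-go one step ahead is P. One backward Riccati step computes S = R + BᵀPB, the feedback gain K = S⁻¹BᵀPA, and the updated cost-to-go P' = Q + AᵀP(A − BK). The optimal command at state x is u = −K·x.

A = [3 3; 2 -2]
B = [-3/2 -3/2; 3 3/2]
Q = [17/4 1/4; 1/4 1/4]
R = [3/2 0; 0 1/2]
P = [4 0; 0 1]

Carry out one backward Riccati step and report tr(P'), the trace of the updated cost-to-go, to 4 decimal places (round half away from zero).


20.9480

BᵀP = [-6.0000 3.0000; -6.0000 1.5000]
S = R + BᵀPB = [3/2 0; 0 1/2] + [18.0000 13.5000; 13.5000 11.2500] = [19.5000 13.5000; 13.5000 11.7500]
BᵀPA = [-12.0000 -24.0000; -15.0000 -21.0000]
K = S⁻¹·BᵀPA = [1.3120 0.0320; -2.7840 -1.8240]
A−BK = [0.7920 0.3120; 2.2400 0.6400]
AᵀP(A−BK) = [13.9840 5.0240; 5.0240 2.4640]
P' = Q + AᵀP(A−BK) = [18.2340 5.2740; 5.2740 2.7140]
tr(P') = 20.9480


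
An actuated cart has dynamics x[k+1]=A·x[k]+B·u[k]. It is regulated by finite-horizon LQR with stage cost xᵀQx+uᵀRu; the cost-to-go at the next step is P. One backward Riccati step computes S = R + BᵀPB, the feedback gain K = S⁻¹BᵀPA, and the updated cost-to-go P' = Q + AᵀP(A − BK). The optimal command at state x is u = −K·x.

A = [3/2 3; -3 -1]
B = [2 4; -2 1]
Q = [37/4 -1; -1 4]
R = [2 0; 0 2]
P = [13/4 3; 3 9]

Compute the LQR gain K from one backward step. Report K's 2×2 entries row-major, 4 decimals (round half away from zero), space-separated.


1.2482 0.6423 -0.3048 0.3842

BᵀP = [0.5000 -12.0000; 16.0000 21.0000]
S = R + BᵀPB = [2 0; 0 2] + [25.0000 -10.0000; -10.0000 85.0000] = [27.0000 -10.0000; -10.0000 87.0000]
BᵀPA = [36.7500 13.5000; -39.0000 27.0000]
K = S⁻¹·BᵀPA = [1.2482 0.6423; -0.3048 0.3842]
A−BK = [0.2228 0.1787; -0.1988 -0.0996]
AᵀP(A−BK) = [3.5531 1.5037; 1.5037 1.2065]
P' = Q + AᵀP(A−BK) = [12.8031 0.5037; 0.5037 5.2065]
tr(P') = 18.0096


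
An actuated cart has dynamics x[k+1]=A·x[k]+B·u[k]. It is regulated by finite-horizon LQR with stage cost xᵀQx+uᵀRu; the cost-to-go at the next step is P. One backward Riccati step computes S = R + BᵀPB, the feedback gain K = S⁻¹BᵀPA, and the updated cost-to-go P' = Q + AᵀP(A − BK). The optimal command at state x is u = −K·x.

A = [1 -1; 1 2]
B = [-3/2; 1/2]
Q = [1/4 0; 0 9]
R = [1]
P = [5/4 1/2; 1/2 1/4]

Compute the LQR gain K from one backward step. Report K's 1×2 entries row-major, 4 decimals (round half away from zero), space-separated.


-0.7200 0.1200

BᵀP = [-1.6250 -0.6250]
S = R + BᵀPB = [1] + [2.1250] = [3.1250]
BᵀPA = [-2.2500 0.3750]
K = S⁻¹·BᵀPA = [-0.7200 0.1200]
A−BK = [-0.0800 -0.8200; 1.3600 1.9400]
AᵀP(A−BK) = [0.8800 0.0200; 0.0200 0.2050]
P' = Q + AᵀP(A−BK) = [1.1300 0.0200; 0.0200 9.2050]
tr(P') = 10.3350


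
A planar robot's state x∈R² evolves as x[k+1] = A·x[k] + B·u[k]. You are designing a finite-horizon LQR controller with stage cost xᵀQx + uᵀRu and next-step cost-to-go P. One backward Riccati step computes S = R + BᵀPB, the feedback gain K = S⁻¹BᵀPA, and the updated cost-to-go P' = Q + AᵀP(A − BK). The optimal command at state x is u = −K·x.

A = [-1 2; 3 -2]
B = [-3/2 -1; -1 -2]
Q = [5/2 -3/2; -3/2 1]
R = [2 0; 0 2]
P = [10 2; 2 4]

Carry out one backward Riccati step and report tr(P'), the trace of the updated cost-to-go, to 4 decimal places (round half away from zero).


BᵀP = [-17.0000 -7.0000; -14.0000 -10.0000]
S = R + BᵀPB = [2 0; 0 2] + [32.5000 31.0000; 31.0000 34.0000] = [34.5000 31.0000; 31.0000 36.0000]
BᵀPA = [-4.0000 -20.0000; -16.0000 -8.0000]
K = S⁻¹·BᵀPA = [1.2527 -1.6797; -1.5231 1.2242]
A−BK = [-0.6441 0.7046; 1.2064 -1.2313]
AᵀP(A−BK) = [14.6406 -15.1317; -15.1317 16.1993]
P' = Q + AᵀP(A−BK) = [17.1406 -16.6317; -16.6317 17.1993]
tr(P') = 34.3399

34.3399


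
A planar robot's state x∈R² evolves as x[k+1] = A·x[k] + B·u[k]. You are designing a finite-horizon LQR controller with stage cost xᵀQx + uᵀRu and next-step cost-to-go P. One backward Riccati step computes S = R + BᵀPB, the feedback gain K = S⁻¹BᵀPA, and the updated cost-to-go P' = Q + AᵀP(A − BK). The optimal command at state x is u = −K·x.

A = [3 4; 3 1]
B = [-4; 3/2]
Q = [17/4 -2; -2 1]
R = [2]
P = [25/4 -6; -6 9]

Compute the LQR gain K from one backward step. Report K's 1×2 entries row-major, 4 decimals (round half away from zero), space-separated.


BᵀP = [-34.0000 37.5000]
S = R + BᵀPB = [2] + [192.2500] = [194.2500]
BᵀPA = [10.5000 -98.5000]
K = S⁻¹·BᵀPA = [0.0541 -0.5071]
A−BK = [3.2162 1.9717; 2.9189 1.7606]
AᵀP(A−BK) = [28.6824 17.3243; 17.3243 11.0528]
P' = Q + AᵀP(A−BK) = [32.9324 15.3243; 15.3243 12.0528]
tr(P') = 44.9852

0.0541 -0.5071


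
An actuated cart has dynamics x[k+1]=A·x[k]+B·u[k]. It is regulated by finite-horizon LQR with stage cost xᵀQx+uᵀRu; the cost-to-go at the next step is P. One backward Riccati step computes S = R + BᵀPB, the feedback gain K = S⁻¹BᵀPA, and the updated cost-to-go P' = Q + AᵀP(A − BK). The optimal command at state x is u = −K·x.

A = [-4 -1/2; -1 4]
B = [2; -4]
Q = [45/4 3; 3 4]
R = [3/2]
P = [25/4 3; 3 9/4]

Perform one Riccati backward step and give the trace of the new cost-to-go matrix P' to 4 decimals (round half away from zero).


BᵀP = [0.5000 -3.0000]
S = R + BᵀPB = [3/2] + [13.0000] = [14.5000]
BᵀPA = [1.0000 -12.2500]
K = S⁻¹·BᵀPA = [0.0690 -0.8448]
A−BK = [-4.1379 1.1897; -0.7241 0.6207]
AᵀP(A−BK) = [126.1810 -42.1552; -42.1552 15.2134]
P' = Q + AᵀP(A−BK) = [137.4310 -39.1552; -39.1552 19.2134]
tr(P') = 156.6444

156.6444


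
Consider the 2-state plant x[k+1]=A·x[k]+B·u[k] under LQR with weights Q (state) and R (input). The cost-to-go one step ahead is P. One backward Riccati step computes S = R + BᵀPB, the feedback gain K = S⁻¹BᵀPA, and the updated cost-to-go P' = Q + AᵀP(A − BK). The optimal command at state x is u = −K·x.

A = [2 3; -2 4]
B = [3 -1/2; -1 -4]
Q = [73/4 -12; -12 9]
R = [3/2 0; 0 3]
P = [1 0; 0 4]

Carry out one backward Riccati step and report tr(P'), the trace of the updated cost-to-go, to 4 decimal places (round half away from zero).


BᵀP = [3.0000 -4.0000; -0.5000 -16.0000]
S = R + BᵀPB = [3/2 0; 0 3] + [13.0000 14.5000; 14.5000 64.2500] = [14.5000 14.5000; 14.5000 67.2500]
BᵀPA = [14.0000 -7.0000; 31.0000 -65.5000]
K = S⁻¹·BᵀPA = [0.6432 0.6262; 0.3223 -1.1090]
A−BK = [0.2314 0.5668; -0.0677 0.1902]
AᵀP(A−BK) = [1.0041 -0.3883; -0.3883 4.7439]
P' = Q + AᵀP(A−BK) = [19.2541 -12.3883; -12.3883 13.7439]
tr(P') = 32.9980

32.9980


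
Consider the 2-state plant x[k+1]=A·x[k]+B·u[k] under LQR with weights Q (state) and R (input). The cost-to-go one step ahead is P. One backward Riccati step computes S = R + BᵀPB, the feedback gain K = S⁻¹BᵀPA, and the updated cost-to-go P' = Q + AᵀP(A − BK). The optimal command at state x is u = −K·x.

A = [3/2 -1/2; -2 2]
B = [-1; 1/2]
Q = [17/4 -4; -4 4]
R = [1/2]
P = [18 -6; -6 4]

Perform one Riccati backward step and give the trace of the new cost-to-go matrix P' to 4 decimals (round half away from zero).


17.2304

BᵀP = [-21.0000 8.0000]
S = R + BᵀPB = [1/2] + [25.0000] = [25.5000]
BᵀPA = [-47.5000 26.5000]
K = S⁻¹·BᵀPA = [-1.8627 1.0392]
A−BK = [-0.3627 0.5392; -1.0686 1.4804]
AᵀP(A−BK) = [4.0196 -4.1373; -4.1373 4.9608]
P' = Q + AᵀP(A−BK) = [8.2696 -8.1373; -8.1373 8.9608]
tr(P') = 17.2304


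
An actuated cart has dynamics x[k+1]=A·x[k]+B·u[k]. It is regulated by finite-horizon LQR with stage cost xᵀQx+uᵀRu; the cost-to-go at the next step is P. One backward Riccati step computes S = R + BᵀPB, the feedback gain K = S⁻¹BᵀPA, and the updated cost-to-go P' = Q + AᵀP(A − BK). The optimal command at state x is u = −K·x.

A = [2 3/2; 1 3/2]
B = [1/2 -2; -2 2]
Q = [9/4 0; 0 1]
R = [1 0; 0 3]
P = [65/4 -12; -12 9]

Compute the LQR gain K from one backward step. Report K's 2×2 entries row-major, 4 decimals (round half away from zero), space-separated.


BᵀP = [32.1250 -24.0000; -56.5000 42.0000]
S = R + BᵀPB = [1 0; 0 3] + [64.0625 -112.2500; -112.2500 197.0000] = [65.0625 -112.2500; -112.2500 200.0000]
BᵀPA = [40.2500 12.1875; -71.0000 -21.7500]
K = S⁻¹·BᵀPA = [0.1946 -0.0095; -0.2458 -0.1141]
A−BK = [1.4111 1.2766; 1.8807 1.7091]
AᵀP(A−BK) = [0.7169 0.5326; 0.5326 0.4470]
P' = Q + AᵀP(A−BK) = [2.9669 0.5326; 0.5326 1.4470]
tr(P') = 4.4139

0.1946 -0.0095 -0.2458 -0.1141


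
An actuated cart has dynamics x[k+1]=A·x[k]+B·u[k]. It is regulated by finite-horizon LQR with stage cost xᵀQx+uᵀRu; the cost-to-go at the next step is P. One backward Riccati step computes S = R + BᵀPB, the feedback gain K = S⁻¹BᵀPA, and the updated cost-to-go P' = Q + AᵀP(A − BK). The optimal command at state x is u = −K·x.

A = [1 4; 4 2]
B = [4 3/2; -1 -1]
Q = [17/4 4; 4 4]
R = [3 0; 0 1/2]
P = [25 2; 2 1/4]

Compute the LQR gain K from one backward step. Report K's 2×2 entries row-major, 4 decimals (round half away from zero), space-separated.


BᵀP = [98.0000 7.7500; 35.5000 2.7500]
S = R + BᵀPB = [3 0; 0 1/2] + [384.2500 139.2500; 139.2500 50.5000] = [387.2500 139.2500; 139.2500 51.0000]
BᵀPA = [129.0000 407.5000; 46.5000 147.5000]
K = S⁻¹·BᵀPA = [0.2892 0.6769; 0.1222 1.0440]
A−BK = [-0.3400 -0.2735; 4.4113 3.7209]
AᵀP(A−BK) = [2.0139 2.1361; 2.1361 3.1801]
P' = Q + AᵀP(A−BK) = [6.2639 6.1361; 6.1361 7.1801]
tr(P') = 13.4440

0.2892 0.6769 0.1222 1.0440


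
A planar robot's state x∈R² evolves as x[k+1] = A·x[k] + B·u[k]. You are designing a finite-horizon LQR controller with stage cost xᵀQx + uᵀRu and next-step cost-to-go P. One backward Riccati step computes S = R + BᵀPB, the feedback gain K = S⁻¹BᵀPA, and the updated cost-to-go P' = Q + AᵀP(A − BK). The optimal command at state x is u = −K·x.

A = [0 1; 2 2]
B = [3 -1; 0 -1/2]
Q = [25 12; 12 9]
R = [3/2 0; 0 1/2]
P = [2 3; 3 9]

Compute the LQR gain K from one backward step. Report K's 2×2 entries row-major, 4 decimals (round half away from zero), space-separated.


BᵀP = [6.0000 9.0000; -3.5000 -7.5000]
S = R + BᵀPB = [3/2 0; 0 1/2] + [18.0000 -10.5000; -10.5000 7.2500] = [19.5000 -10.5000; -10.5000 7.7500]
BᵀPA = [18.0000 24.0000; -15.0000 -18.5000]
K = S⁻¹·BᵀPA = [-0.4404 -0.2018; -2.5321 -2.6606]
A−BK = [-1.2110 -1.0550; 0.7339 0.6697]
AᵀP(A−BK) = [5.9450 5.7248; 5.7248 5.6239]
P' = Q + AᵀP(A−BK) = [30.9450 17.7248; 17.7248 14.6239]
tr(P') = 45.5688

-0.4404 -0.2018 -2.5321 -2.6606


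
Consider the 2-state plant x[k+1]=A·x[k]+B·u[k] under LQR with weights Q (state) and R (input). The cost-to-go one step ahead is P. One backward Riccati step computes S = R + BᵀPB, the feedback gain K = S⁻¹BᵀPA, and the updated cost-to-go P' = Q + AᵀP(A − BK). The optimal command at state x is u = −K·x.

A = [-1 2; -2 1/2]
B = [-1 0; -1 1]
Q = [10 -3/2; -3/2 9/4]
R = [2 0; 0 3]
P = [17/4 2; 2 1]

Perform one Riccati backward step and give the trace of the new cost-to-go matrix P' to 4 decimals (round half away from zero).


18.6372

BᵀP = [-6.2500 -3.0000; 2.0000 1.0000]
S = R + BᵀPB = [2 0; 0 3] + [9.2500 -3.0000; -3.0000 1.0000] = [11.2500 -3.0000; -3.0000 4.0000]
BᵀPA = [12.2500 -14.0000; -4.0000 4.5000]
K = S⁻¹·BᵀPA = [1.0278 -1.1806; -0.2292 0.2396]
A−BK = [0.0278 0.8194; -0.7431 -0.9201]
AᵀP(A−BK) = [2.7431 -3.0799; -3.0799 3.6441]
P' = Q + AᵀP(A−BK) = [12.7431 -4.5799; -4.5799 5.8941]
tr(P') = 18.6372


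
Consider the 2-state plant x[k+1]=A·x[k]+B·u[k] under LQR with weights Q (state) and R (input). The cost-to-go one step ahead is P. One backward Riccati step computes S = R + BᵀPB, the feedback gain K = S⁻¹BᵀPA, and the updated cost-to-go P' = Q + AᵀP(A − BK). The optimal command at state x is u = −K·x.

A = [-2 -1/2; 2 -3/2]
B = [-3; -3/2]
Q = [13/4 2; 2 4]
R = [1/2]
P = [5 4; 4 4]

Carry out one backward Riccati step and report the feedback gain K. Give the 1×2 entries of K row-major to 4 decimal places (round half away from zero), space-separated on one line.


0.0663 0.4144

BᵀP = [-21.0000 -18.0000]
S = R + BᵀPB = [1/2] + [90.0000] = [90.5000]
BᵀPA = [6.0000 37.5000]
K = S⁻¹·BᵀPA = [0.0663 0.4144]
A−BK = [-1.8011 0.7431; 2.0994 -0.8785]
AᵀP(A−BK) = [3.6022 -1.4862; -1.4862 0.7113]
P' = Q + AᵀP(A−BK) = [6.8522 0.5138; 0.5138 4.7113]
tr(P') = 11.5635


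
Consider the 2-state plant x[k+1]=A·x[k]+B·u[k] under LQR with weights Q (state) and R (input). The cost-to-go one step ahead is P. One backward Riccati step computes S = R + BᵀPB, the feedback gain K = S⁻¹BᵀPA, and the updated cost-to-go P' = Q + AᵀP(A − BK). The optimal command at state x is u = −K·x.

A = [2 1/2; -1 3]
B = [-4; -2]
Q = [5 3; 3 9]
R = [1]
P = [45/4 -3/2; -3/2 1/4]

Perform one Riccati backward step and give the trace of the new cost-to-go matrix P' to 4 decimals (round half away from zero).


BᵀP = [-42.0000 5.5000]
S = R + BᵀPB = [1] + [157.0000] = [158.0000]
BᵀPA = [-89.5000 -4.5000]
K = S⁻¹·BᵀPA = [-0.5665 -0.0285]
A−BK = [-0.2658 0.3861; -2.1329 2.9430]
AᵀP(A−BK) = [0.5522 -0.2991; -0.2991 0.4343]
P' = Q + AᵀP(A−BK) = [5.5522 2.7009; 2.7009 9.4343]
tr(P') = 14.9866

14.9866


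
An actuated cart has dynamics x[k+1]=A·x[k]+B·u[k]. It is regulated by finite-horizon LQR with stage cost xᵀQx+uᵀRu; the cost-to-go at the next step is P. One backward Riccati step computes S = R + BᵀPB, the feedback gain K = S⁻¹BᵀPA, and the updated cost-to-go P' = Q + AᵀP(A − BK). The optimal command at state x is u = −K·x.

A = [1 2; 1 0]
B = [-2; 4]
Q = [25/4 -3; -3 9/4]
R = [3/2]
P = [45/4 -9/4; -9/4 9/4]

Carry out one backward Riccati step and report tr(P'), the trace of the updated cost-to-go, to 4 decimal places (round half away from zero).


26.2722

BᵀP = [-31.5000 13.5000]
S = R + BᵀPB = [3/2] + [117.0000] = [118.5000]
BᵀPA = [-18.0000 -63.0000]
K = S⁻¹·BᵀPA = [-0.1519 -0.5316]
A−BK = [0.6962 0.9367; 1.6076 2.1266]
AᵀP(A−BK) = [6.2658 8.4304; 8.4304 11.5063]
P' = Q + AᵀP(A−BK) = [12.5158 5.4304; 5.4304 13.7563]
tr(P') = 26.2722


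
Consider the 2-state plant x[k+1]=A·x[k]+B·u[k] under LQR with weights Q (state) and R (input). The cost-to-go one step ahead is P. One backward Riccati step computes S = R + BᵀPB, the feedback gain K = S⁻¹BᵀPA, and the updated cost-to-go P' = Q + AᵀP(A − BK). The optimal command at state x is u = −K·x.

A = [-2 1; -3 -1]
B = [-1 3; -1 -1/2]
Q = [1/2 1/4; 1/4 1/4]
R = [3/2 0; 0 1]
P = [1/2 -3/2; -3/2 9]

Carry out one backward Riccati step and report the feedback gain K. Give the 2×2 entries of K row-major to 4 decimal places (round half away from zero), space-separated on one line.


BᵀP = [1.0000 -7.5000; 2.2500 -9.0000]
S = R + BᵀPB = [3/2 0; 0 1] + [6.5000 6.7500; 6.7500 11.2500] = [8.0000 6.7500; 6.7500 12.2500]
BᵀPA = [20.5000 8.5000; 22.5000 11.2500]
K = S⁻¹·BᵀPA = [1.8927 0.5375; 0.7938 0.6222]
A−BK = [-2.4887 -0.3290; -0.7104 -0.1514]
AᵀP(A−BK) = [8.3385 2.4815; 2.4815 0.9315]
P' = Q + AᵀP(A−BK) = [8.8385 2.7315; 2.7315 1.1815]
tr(P') = 10.0200

1.8927 0.5375 0.7938 0.6222


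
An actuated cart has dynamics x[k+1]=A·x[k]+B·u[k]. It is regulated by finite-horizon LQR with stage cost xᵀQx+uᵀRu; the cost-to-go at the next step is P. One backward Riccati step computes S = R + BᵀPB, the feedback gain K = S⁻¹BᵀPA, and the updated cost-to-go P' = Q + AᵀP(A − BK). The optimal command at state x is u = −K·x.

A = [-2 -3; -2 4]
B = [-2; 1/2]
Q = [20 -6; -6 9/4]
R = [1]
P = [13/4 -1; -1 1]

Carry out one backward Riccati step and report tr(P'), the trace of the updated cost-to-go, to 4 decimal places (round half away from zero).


BᵀP = [-7.0000 2.5000]
S = R + BᵀPB = [1] + [15.2500] = [16.2500]
BᵀPA = [9.0000 31.0000]
K = S⁻¹·BᵀPA = [0.5538 1.9077]
A−BK = [-0.8923 0.8154; -2.2769 3.0462]
AᵀP(A−BK) = [4.0154 -3.6692; -3.6692 10.1115]
P' = Q + AᵀP(A−BK) = [24.0154 -9.6692; -9.6692 12.3615]
tr(P') = 36.3769

36.3769


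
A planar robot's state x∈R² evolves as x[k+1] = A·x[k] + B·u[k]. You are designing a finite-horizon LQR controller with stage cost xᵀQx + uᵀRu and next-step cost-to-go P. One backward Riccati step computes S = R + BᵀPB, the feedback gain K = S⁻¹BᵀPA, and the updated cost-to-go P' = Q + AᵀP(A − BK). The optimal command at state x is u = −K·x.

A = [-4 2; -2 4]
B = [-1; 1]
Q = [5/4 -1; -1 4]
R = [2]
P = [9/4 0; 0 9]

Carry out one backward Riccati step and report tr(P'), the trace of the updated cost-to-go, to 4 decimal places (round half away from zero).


149.2500

BᵀP = [-2.2500 9.0000]
S = R + BᵀPB = [2] + [11.2500] = [13.2500]
BᵀPA = [-9.0000 31.5000]
K = S⁻¹·BᵀPA = [-0.6792 2.3774]
A−BK = [-4.6792 4.3774; -1.3208 1.6226]
AᵀP(A−BK) = [65.8868 -68.6038; -68.6038 78.1132]
P' = Q + AᵀP(A−BK) = [67.1368 -69.6038; -69.6038 82.1132]
tr(P') = 149.2500


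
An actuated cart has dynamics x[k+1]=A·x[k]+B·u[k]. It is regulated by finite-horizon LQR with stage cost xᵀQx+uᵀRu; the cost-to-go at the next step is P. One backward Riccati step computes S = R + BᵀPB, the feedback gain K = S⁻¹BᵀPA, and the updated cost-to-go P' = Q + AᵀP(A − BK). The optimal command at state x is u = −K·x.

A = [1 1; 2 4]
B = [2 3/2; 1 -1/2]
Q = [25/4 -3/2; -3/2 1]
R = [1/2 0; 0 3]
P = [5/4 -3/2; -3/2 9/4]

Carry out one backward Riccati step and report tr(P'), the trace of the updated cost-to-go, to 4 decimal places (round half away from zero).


BᵀP = [1.0000 -0.7500; 2.6250 -3.3750]
S = R + BᵀPB = [1/2 0; 0 3] + [1.2500 1.8750; 1.8750 5.6250] = [1.7500 1.8750; 1.8750 8.6250]
BᵀPA = [-0.5000 -2.0000; -4.1250 -10.8750]
K = S⁻¹·BᵀPA = [0.2955 0.2713; -0.5425 -1.3198]
A−BK = [1.2227 2.4372; 1.4332 3.0688]
AᵀP(A−BK) = [2.1599 4.9413; 4.9413 11.4393]
P' = Q + AᵀP(A−BK) = [8.4099 3.4413; 3.4413 12.4393]
tr(P') = 20.8492

20.8492


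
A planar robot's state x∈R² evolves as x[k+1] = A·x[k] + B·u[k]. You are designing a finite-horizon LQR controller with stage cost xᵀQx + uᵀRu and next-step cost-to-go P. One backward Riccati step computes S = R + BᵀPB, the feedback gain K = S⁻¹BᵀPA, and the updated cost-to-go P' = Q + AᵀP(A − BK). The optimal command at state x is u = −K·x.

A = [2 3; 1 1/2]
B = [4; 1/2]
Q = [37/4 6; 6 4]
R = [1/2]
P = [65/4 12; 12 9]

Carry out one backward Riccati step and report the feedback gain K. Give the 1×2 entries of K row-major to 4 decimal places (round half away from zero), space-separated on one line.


0.6259 0.7699

BᵀP = [71.0000 52.5000]
S = R + BᵀPB = [1/2] + [310.2500] = [310.7500]
BᵀPA = [194.5000 239.2500]
K = S⁻¹·BᵀPA = [0.6259 0.7699]
A−BK = [-0.5036 -0.0796; 0.6870 0.1150]
AᵀP(A−BK) = [0.2615 0.2522; 0.2522 0.2987]
P' = Q + AᵀP(A−BK) = [9.5115 6.2522; 6.2522 4.2987]
tr(P') = 13.8101


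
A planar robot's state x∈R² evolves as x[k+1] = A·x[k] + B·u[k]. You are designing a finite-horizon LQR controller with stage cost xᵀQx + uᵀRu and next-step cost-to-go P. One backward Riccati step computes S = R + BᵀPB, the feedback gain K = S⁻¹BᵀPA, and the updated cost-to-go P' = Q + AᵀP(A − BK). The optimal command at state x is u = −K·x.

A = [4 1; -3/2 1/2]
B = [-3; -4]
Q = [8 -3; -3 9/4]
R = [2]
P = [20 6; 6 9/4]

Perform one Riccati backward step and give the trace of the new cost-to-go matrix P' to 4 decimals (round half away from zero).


BᵀP = [-84.0000 -27.0000]
S = R + BᵀPB = [2] + [360.0000] = [362.0000]
BᵀPA = [-295.5000 -97.5000]
K = S⁻¹·BᵀPA = [-0.8163 -0.2693]
A−BK = [1.5511 0.1920; -4.7652 -0.5773]
AᵀP(A−BK) = [11.8463 1.7234; 1.7234 0.3021]
P' = Q + AᵀP(A−BK) = [19.8463 -1.2766; -1.2766 2.5521]
tr(P') = 22.3985

22.3985


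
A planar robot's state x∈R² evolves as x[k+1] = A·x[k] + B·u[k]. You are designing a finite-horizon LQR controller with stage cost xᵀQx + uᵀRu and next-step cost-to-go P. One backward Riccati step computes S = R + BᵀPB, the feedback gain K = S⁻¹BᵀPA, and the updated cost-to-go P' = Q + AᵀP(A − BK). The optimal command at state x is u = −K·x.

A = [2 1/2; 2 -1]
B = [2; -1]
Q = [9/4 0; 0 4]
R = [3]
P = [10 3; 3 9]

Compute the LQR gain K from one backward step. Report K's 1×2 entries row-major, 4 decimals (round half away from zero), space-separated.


0.7000 0.2875

BᵀP = [17.0000 -3.0000]
S = R + BᵀPB = [3] + [37.0000] = [40.0000]
BᵀPA = [28.0000 11.5000]
K = S⁻¹·BᵀPA = [0.7000 0.2875]
A−BK = [0.6000 -0.0750; 2.7000 -0.7125]
AᵀP(A−BK) = [80.4000 -19.0500; -19.0500 5.1938]
P' = Q + AᵀP(A−BK) = [82.6500 -19.0500; -19.0500 9.1938]
tr(P') = 91.8438


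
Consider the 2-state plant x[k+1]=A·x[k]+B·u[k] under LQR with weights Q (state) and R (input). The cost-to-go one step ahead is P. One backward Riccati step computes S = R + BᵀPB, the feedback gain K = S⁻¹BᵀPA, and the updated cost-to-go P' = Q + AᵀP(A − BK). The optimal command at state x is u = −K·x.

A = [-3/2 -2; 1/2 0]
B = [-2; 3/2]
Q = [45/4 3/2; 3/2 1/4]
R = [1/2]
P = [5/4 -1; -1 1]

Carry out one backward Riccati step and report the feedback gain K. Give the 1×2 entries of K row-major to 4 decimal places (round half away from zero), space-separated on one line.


BᵀP = [-4.0000 3.5000]
S = R + BᵀPB = [1/2] + [13.2500] = [13.7500]
BᵀPA = [7.7500 8.0000]
K = S⁻¹·BᵀPA = [0.5636 0.5818]
A−BK = [-0.3727 -0.8364; -0.3455 -0.8727]
AᵀP(A−BK) = [0.1943 0.2409; 0.2409 0.3455]
P' = Q + AᵀP(A−BK) = [11.4443 1.7409; 1.7409 0.5955]
tr(P') = 12.0398

0.5636 0.5818


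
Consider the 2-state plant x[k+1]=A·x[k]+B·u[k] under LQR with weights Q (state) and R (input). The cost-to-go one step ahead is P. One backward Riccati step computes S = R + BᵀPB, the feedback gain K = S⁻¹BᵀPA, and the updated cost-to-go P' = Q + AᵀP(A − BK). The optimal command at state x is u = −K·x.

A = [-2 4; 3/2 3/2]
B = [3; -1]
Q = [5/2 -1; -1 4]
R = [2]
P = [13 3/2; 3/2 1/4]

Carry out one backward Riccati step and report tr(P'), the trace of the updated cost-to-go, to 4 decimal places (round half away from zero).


12.1122

BᵀP = [37.5000 4.2500]
S = R + BᵀPB = [2] + [108.2500] = [110.2500]
BᵀPA = [-68.6250 156.3750]
K = S⁻¹·BᵀPA = [-0.6224 1.4184]
A−BK = [-0.1327 -0.2551; 0.8776 2.9184]
AᵀP(A−BK) = [0.8469 -1.6020; -1.6020 4.7653]
P' = Q + AᵀP(A−BK) = [3.3469 -2.6020; -2.6020 8.7653]
tr(P') = 12.1122


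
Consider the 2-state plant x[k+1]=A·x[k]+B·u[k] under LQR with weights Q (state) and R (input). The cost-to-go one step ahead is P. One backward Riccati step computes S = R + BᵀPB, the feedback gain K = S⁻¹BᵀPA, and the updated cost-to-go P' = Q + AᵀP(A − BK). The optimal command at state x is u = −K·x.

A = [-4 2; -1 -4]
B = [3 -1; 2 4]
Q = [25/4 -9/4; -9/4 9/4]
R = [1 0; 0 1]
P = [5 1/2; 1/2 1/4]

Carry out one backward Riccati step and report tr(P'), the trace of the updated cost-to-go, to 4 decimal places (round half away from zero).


BᵀP = [16.0000 2.0000; -3.0000 0.5000]
S = R + BᵀPB = [1 0; 0 1] + [52.0000 -8.0000; -8.0000 5.0000] = [53.0000 -8.0000; -8.0000 6.0000]
BᵀPA = [-66.0000 24.0000; 11.5000 -8.0000]
K = S⁻¹·BᵀPA = [-1.1969 0.3150; 0.3209 -0.9134]
A−BK = [-0.0886 0.1417; 0.1102 -0.9764]
AᵀP(A−BK) = [1.5679 -0.7087; -0.7087 1.1339]
P' = Q + AᵀP(A−BK) = [7.8179 -2.9587; -2.9587 3.3839]
tr(P') = 11.2018

11.2018


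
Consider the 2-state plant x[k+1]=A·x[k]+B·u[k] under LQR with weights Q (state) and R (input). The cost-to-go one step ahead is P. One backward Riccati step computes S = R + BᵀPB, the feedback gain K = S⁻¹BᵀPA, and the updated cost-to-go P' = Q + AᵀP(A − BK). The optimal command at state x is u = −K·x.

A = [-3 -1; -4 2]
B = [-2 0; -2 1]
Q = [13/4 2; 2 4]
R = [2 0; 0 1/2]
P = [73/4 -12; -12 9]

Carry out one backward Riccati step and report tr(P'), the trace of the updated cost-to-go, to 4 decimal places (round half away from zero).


BᵀP = [-12.5000 6.0000; -12.0000 9.0000]
S = R + BᵀPB = [2 0; 0 1/2] + [13.0000 6.0000; 6.0000 9.0000] = [15.0000 6.0000; 6.0000 9.5000]
BᵀPA = [13.5000 24.5000; 0.0000 30.0000]
K = S⁻¹·BᵀPA = [1.2042 0.4953; -0.7606 2.8451]
A−BK = [-0.5915 -0.0094; -0.8310 0.1455]
AᵀP(A−BK) = [3.9930 0.0634; 0.0634 4.7629]
P' = Q + AᵀP(A−BK) = [7.2430 2.0634; 2.0634 8.7629]
tr(P') = 16.0059

16.0059


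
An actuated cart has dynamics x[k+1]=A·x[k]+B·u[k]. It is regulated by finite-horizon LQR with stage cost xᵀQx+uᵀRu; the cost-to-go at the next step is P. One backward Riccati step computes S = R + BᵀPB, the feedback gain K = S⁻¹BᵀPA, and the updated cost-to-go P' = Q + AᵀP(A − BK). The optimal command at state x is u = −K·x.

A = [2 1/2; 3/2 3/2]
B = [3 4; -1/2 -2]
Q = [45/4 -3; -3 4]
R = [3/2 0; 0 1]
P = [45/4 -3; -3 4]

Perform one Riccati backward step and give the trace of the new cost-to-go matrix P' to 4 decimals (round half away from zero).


BᵀP = [35.2500 -11.0000; 51.0000 -20.0000]
S = R + BᵀPB = [3/2 0; 0 1] + [111.2500 163.0000; 163.0000 244.0000] = [112.7500 163.0000; 163.0000 245.0000]
BᵀPA = [54.0000 1.1250; 72.0000 -4.5000]
K = S⁻¹·BᵀPA = [1.4164 0.9567; -0.6485 -0.6549]
A−BK = [0.3446 0.2493; 0.9112 0.6686]
AᵀP(A−BK) = [6.2034 4.4883; 4.4883 3.2891]
P' = Q + AᵀP(A−BK) = [17.4534 1.4883; 1.4883 7.2891]
tr(P') = 24.7425

24.7425


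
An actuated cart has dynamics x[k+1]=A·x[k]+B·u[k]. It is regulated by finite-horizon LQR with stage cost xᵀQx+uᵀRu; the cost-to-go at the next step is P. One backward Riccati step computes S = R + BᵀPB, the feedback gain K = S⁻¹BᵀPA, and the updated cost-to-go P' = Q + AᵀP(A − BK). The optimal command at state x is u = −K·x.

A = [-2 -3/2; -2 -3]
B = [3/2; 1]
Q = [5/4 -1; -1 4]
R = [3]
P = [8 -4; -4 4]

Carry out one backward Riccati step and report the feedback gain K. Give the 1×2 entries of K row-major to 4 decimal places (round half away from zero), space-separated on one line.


-0.9231 -0.4615

BᵀP = [8.0000 -2.0000]
S = R + BᵀPB = [3] + [10.0000] = [13.0000]
BᵀPA = [-12.0000 -6.0000]
K = S⁻¹·BᵀPA = [-0.9231 -0.4615]
A−BK = [-0.6154 -0.8077; -1.0769 -2.5385]
AᵀP(A−BK) = [4.9231 6.4615; 6.4615 15.2308]
P' = Q + AᵀP(A−BK) = [6.1731 5.4615; 5.4615 19.2308]
tr(P') = 25.4038


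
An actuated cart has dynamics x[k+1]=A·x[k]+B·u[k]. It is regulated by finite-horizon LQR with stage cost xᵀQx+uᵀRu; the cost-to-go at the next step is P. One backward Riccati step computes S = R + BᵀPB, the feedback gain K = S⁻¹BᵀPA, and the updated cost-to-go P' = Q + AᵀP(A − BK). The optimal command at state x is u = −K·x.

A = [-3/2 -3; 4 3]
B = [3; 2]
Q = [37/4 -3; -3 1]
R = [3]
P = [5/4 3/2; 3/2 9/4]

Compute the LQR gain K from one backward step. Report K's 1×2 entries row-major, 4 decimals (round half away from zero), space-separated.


0.6273 0.1636

BᵀP = [6.7500 9.0000]
S = R + BᵀPB = [3] + [38.2500] = [41.2500]
BᵀPA = [25.8750 6.7500]
K = S⁻¹·BᵀPA = [0.6273 0.1636]
A−BK = [-3.3818 -3.4909; 2.7455 2.6727]
AᵀP(A−BK) = [4.5818 3.6409; 3.6409 3.3955]
P' = Q + AᵀP(A−BK) = [13.8318 0.6409; 0.6409 4.3955]
tr(P') = 18.2273


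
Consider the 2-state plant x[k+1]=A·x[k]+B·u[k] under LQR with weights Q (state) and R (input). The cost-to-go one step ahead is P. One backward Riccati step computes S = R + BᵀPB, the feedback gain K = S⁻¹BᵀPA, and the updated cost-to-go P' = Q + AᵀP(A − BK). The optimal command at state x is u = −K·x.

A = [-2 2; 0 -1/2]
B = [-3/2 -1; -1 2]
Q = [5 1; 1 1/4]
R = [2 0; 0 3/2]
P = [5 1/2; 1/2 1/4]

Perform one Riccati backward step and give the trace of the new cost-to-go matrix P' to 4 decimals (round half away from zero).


9.3582

BᵀP = [-8.0000 -1.0000; -4.0000 0.0000]
S = R + BᵀPB = [2 0; 0 3/2] + [13.0000 6.0000; 6.0000 4.0000] = [15.0000 6.0000; 6.0000 5.5000]
BᵀPA = [16.0000 -15.5000; 8.0000 -8.0000]
K = S⁻¹·BᵀPA = [0.8602 -0.8011; 0.5161 -0.5806]
A−BK = [-0.1935 0.2177; -0.1720 -0.1398]
AᵀP(A−BK) = [2.1075 -2.0376; -2.0376 2.0007]
P' = Q + AᵀP(A−BK) = [7.1075 -1.0376; -1.0376 2.2507]
tr(P') = 9.3582
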